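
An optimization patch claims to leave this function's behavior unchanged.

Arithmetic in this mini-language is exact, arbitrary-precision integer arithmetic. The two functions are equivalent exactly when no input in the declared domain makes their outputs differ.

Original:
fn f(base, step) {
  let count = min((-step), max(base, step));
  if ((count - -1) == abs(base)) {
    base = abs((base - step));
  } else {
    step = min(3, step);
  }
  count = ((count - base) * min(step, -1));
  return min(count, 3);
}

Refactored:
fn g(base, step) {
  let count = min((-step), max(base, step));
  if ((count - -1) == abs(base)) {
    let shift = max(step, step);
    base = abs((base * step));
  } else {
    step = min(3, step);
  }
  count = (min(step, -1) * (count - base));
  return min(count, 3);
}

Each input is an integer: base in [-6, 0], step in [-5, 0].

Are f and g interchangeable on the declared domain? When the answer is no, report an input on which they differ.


Try base=-1, step=0.
f: count=0, then ((count - -1) == abs(base)) is true, then base=1, then count=1, then returns 1
g: count=0, then ((count - -1) == abs(base)) is true, then shift=0, then base=0, then count=0, then returns 0
1 != 0, so the rewrite changes behavior.
verdict: not equivalent; witness: base=-1, step=0


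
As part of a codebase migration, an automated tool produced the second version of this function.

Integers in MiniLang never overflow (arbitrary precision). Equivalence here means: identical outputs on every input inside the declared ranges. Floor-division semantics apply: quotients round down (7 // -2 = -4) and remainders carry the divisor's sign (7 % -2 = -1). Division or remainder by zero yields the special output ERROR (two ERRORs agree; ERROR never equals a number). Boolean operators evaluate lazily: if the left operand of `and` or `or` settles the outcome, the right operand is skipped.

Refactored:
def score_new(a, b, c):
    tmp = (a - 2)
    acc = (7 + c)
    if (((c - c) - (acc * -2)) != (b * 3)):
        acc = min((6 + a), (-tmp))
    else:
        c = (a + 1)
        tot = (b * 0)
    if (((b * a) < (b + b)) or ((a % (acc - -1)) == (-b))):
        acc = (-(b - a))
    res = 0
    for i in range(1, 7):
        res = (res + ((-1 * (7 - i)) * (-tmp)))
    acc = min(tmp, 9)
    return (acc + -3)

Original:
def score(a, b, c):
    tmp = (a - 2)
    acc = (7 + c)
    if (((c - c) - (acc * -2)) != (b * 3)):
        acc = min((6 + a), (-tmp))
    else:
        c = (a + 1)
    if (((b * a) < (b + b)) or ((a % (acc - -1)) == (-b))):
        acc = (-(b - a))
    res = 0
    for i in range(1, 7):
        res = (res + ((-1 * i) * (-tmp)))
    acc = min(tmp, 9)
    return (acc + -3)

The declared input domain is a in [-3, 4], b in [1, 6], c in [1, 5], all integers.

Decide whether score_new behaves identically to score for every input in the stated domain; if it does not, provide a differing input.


Side by side, the visible changes include: arithmetic usage differs; also statement counts differ; also constant usage differs; also local variable names differ.
Tracing a=-1, b=3, c=1: score: tmp=-3, then acc=8, then (((c - c) - (acc * -2)) != (b * 3)) is true, then acc=3, then (((b * a) < (b + b)) or ((a % (acc - -1)) == (-b))) is true, then acc=-4, then res=0, then (i=1), then res=-3, then (i=2), then res=-9, then (i=3), then res=-18, then (i=4), then res=-30, then (i=5), then res=-45, then (i=6), then res=-63, then acc=-3, then returns -6 | score_new: tmp=-3, then acc=8, then (((c - c) - (acc * -2)) != (b * 3)) is true, then acc=3, then (((b * a) < (b + b)) or ((a % (acc - -1)) == (-b))) is true, then acc=-4, then res=0, then (i=1), then res=-18, then (i=2), then res=-33, then (i=3), then res=-45, then (i=4), then res=-54, then (i=5), then res=-60, then (i=6), then res=-63, then acc=-3, then returns -6 — matching result -6.
Every one of the 240 inputs gives matching results.
verdict: equivalent


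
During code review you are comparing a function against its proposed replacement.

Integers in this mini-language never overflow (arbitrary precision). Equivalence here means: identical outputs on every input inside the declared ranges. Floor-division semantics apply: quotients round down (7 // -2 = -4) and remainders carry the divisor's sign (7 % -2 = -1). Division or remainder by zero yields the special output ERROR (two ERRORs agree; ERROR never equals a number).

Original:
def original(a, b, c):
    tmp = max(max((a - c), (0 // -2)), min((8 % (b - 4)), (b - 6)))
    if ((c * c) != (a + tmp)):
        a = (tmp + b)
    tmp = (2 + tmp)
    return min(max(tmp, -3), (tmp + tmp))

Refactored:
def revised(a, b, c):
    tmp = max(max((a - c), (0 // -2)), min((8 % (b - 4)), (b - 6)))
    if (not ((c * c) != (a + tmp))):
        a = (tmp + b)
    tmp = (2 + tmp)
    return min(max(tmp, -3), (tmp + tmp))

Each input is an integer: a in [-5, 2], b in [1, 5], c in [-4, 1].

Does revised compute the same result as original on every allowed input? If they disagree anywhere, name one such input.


Equivalent. Whatever the rewrite altered, no input in the stated domain can expose a difference.
Every one of the 240 inputs gives matching results.
Tracing a=-1, b=4, c=-2: original: division by zero -> ERROR | revised: division by zero -> ERROR — matching result ERROR.
verdict: equivalent


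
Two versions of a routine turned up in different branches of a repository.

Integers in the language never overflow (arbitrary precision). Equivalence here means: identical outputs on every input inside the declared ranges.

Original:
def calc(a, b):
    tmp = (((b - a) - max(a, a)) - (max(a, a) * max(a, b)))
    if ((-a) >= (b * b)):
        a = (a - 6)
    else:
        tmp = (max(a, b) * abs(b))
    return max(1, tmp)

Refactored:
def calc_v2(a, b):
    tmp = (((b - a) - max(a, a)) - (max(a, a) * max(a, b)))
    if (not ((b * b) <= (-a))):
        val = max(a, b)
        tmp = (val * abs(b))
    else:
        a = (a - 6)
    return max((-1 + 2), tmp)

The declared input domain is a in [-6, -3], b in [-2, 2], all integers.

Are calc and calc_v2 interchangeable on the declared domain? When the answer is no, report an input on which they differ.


The two versions differ — the changes include arithmetic usage differs; constant usage differs; local variable names differ; comparison usage differs; statement counts differ; boolean connective usage differs.
One worked example (a=-3, b=-2) — calc: tmp := -2 | ((-a) >= (b * b)): false | tmp := -4 | result 1; calc_v2: tmp := -2 | (not ((b * b) <= (-a))): true | val := -2 | tmp := -4 | result 1; agreement on 1.
Every one of the 20 inputs gives matching results.
verdict: equivalent


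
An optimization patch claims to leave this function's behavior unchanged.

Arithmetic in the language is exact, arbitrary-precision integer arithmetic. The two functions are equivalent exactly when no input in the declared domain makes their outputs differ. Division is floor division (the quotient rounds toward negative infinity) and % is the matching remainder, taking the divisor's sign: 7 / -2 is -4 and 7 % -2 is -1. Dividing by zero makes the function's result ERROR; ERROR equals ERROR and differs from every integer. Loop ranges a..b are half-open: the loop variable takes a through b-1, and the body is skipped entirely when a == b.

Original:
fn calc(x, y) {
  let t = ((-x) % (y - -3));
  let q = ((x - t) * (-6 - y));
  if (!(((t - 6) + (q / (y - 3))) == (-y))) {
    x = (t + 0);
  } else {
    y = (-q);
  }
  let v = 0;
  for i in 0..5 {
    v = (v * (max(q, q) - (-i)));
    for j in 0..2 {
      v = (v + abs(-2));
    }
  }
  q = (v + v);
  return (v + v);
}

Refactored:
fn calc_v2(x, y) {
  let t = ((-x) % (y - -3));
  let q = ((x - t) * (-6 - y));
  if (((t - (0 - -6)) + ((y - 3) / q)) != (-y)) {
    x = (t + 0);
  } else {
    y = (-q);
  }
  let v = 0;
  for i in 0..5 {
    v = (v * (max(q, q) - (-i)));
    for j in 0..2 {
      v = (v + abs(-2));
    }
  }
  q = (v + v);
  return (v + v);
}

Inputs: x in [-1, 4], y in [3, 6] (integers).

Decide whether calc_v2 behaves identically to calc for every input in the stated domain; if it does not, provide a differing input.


These are not equivalent — on x=-1, y=3 the outputs split (ERROR vs 1482280).
calc: t := 1 | q := 18 | divide-by-zero, output ERROR
calc_v2: t := 1 | q := 18 | (((t - (0 - -6)) + ((y - 3) / q)) != (-y)): true | x := 1 | v := 0 | iter i=0: | v := 0 | iter j=0: | v := 2 | iter j=1: | v := 4 | iter i=1: | v := 76 | iter j=0: | v := 78 | iter j=1: | v := 80 | iter i=2: | v := 1600 | iter j=0: | v := 1602 | iter j=1: | v := 1604 | iter i=3: | v := 33684 | iter j=0: | v := 33686 | iter j=1: | v := 33688 | iter i=4: | v := 741136 | iter j=0: | v := 741138 | iter j=1: | v := 741140 | q := 1482280 | result 1482280
verdict: not equivalent; witness: x=-1, y=3


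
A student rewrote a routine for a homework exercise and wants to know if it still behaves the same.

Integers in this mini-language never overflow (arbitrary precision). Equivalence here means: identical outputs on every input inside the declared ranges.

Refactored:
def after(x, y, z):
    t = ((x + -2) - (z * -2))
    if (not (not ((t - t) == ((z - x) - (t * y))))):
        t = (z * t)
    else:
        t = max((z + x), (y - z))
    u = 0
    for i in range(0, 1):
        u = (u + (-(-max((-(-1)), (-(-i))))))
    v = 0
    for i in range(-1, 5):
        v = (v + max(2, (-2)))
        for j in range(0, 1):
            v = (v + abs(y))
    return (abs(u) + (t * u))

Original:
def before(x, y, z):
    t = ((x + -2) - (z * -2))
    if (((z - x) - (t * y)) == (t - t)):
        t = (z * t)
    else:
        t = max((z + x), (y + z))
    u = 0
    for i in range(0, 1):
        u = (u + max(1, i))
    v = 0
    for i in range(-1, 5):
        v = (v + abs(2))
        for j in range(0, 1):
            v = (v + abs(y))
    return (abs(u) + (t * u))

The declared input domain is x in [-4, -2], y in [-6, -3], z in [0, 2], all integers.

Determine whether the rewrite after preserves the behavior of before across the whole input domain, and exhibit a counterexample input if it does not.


These are not equivalent — on x=-4, y=-3, z=1 the outputs split (-1 vs -2).
before: t becomes -4; next (((z - x) - (t * y)) == (t - t)) evaluates to false; next t becomes -2; next u becomes 0; next at i=0:; next u becomes 1; next v becomes 0; next at i=-1:; next v becomes 2; next at j=0:; next v becomes 5; next at i=0:; next v becomes 7; next at j=0:; next v becomes 10; next at i=1:; next v becomes 12; next at j=0:; next v becomes 15; next at i=2:; next v becomes 17; next at j=0:; next v becomes 20; next at i=3:; next v becomes 22; next at j=0:; next v becomes 25; next at i=4:; next v becomes 27; next at j=0:; next v becomes 30; next final value -1
after: t becomes -4; next (not (not ((t - t) == ((z - x) - (t * y))))) evaluates to false; next t becomes -3; next u becomes 0; next at i=0:; next u becomes 1; next v becomes 0; next at i=-1:; next v becomes 2; next at j=0:; next v becomes 5; next at i=0:; next v becomes 7; next at j=0:; next v becomes 10; next at i=1:; next v becomes 12; next at j=0:; next v becomes 15; next at i=2:; next v becomes 17; next at j=0:; next v becomes 20; next at i=3:; next v becomes 22; next at j=0:; next v becomes 25; next at i=4:; next v becomes 27; next at j=0:; next v becomes 30; next final value -2
verdict: not equivalent; witness: x=-4, y=-3, z=1


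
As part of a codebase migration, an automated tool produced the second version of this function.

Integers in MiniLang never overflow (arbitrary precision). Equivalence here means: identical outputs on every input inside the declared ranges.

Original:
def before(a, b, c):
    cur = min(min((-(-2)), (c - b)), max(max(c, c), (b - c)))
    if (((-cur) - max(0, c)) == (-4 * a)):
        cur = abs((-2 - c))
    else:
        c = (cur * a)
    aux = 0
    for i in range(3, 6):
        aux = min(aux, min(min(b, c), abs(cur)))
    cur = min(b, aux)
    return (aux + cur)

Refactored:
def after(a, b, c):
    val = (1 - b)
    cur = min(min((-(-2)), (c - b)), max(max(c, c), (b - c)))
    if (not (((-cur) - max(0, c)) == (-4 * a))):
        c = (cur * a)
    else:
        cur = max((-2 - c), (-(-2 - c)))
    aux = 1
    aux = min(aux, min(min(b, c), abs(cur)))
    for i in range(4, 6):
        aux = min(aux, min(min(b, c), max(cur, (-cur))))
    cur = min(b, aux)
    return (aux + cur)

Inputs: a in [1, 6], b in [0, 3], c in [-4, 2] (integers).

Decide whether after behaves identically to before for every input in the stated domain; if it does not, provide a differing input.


Consider the input a=1, b=1, c=2.
before: cur := 1 | (((-cur) - max(0, c)) == (-4 * a)): false | c := 1 | aux := 0 | iter i=3: | aux := 0 | iter i=4: | aux := 0 | iter i=5: | aux := 0 | cur := 0 | result 0
after: val := 0 | cur := 1 | (not (((-cur) - max(0, c)) == (-4 * a))): true | c := 1 | aux := 1 | aux := 1 | iter i=4: | aux := 1 | iter i=5: | aux := 1 | cur := 1 | result 2
0 != 2, so the rewrite changes behavior.
verdict: not equivalent; witness: a=1, b=1, c=2


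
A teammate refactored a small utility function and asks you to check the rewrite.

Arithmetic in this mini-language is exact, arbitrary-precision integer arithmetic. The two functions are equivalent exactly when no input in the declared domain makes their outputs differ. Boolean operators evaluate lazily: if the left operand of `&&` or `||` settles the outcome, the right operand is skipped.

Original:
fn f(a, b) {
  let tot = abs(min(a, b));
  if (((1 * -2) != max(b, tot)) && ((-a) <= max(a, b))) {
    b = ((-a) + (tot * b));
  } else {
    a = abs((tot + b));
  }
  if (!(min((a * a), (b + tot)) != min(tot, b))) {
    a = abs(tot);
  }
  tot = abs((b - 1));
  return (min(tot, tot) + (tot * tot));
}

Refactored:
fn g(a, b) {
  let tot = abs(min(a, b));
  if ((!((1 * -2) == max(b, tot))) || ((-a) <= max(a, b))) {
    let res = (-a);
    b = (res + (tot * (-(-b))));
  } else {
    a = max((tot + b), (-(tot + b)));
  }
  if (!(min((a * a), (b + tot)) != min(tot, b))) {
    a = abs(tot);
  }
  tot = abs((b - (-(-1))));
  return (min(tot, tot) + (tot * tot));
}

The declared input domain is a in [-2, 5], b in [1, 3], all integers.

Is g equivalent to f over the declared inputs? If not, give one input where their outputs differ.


Consider the input a=-2, b=1.
f: tot = 2; (((1 * -2) != max(b, tot)) && ((-a) <= max(a, b))) -> false; a = 3; (!(min((a * a), (b + tot)) != min(tot, b))) -> false; tot = 0; return 0
g: tot = 2; ((!((1 * -2) == max(b, tot))) || ((-a) <= max(a, b))) -> true; res = 2; b = 4; (!(min((a * a), (b + tot)) != min(tot, b))) -> false; tot = 3; return 12
0 and 12 differ, so these are not the same function on this domain.
verdict: not equivalent; witness: a=-2, b=1


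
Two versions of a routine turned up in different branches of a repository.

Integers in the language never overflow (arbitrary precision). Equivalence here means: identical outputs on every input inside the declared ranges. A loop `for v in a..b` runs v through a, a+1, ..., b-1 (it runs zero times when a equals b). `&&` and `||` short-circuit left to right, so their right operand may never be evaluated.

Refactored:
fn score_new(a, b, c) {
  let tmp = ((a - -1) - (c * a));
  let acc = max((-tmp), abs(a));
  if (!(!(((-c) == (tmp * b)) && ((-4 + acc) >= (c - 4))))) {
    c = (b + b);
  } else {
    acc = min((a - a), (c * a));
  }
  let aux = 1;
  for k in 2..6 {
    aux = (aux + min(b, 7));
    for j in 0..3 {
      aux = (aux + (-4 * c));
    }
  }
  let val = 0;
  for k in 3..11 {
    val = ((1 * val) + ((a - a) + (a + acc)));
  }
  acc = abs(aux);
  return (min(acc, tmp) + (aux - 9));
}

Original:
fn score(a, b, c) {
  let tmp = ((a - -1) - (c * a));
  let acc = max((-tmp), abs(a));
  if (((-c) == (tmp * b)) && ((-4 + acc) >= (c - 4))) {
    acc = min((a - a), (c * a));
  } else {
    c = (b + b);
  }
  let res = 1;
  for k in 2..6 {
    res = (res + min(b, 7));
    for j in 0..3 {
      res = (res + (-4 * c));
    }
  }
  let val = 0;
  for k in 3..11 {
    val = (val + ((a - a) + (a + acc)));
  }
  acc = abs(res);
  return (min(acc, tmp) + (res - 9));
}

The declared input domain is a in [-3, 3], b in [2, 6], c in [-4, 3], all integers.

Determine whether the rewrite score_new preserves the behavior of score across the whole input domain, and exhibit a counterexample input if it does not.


Try a=-3, b=2, c=-4.
score: tmp becomes -14; next acc becomes 14; next (((-c) == (tmp * b)) && ((-4 + acc) >= (c - 4))) evaluates to false; next c becomes 4; next res becomes 1; next at k=2:; next res becomes 3; next at j=0:; next res becomes -13; next at j=1:; next res becomes -29; next at j=2:; next res becomes -45; next at k=3:; next res becomes -43; next at j=0:; next res becomes -59; next at j=1:; next res becomes -75; next at j=2:; next res becomes -91; next at k=4:; next res becomes -89; next at j=0:; next res becomes -105; next at j=1:; next res becomes -121; next at j=2:; next res becomes -137; next at k=5:; next res becomes -135; next at j=0:; next res becomes -151; next at j=1:; next res becomes -167; next at j=2:; next res becomes -183; next val becomes 0; next at k=3:; next val becomes 11; next at k=4:; next val becomes 22; next at k=5:; next val becomes 33; next at k=6:; next val becomes 44; next at k=7:; next val becomes 55; next at k=8:; next val becomes 66; next at k=9:; next val becomes 77; next at k=10:; next val becomes 88; next acc becomes 183; next final value -206
score_new: tmp becomes -14; next acc becomes 14; next (!(!(((-c) == (tmp * b)) && ((-4 + acc) >= (c - 4))))) evaluates to false; next acc becomes 0; next aux becomes 1; next at k=2:; next aux becomes 3; next at j=0:; next aux becomes 19; next at j=1:; next aux becomes 35; next at j=2:; next aux becomes 51; next at k=3:; next aux becomes 53; next at j=0:; next aux becomes 69; next at j=1:; next aux becomes 85; next at j=2:; next aux becomes 101; next at k=4:; next aux becomes 103; next at j=0:; next aux becomes 119; next at j=1:; next aux becomes 135; next at j=2:; next aux becomes 151; next at k=5:; next aux becomes 153; next at j=0:; next aux becomes 169; next at j=1:; next aux becomes 185; next at j=2:; next aux becomes 201; next val becomes 0; next at k=3:; next val becomes -3; next at k=4:; next val becomes -6; next at k=5:; next val becomes -9; next at k=6:; next val becomes -12; next at k=7:; next val becomes -15; next at k=8:; next val becomes -18; next at k=9:; next val becomes -21; next at k=10:; next val becomes -24; next acc becomes 201; next final value 178
-206 and 178 differ, so these are not the same function on this domain.
verdict: not equivalent; witness: a=-3, b=2, c=-4


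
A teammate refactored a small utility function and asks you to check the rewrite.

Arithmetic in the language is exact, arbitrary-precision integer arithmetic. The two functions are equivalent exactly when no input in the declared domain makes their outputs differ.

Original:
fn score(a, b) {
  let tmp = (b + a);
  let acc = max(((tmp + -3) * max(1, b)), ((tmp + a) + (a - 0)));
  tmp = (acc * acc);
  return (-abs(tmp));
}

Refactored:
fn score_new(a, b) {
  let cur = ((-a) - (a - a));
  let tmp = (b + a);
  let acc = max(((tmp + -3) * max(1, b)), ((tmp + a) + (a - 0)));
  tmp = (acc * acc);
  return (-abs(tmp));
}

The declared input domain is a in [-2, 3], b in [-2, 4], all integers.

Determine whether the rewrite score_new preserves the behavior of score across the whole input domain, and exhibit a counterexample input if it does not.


Reading the diff, among the changes: statement counts differ; arithmetic usage differs; local variable names differ.
One worked example (a=-1, b=3) — score: tmp becomes 2; next acc becomes 0; next tmp becomes 0; next final value 0; score_new: cur becomes 1; next tmp becomes 2; next acc becomes 0; next tmp becomes 0; next final value 0; agreement on 0.
Sweeping the whole domain (42 inputs) finds no disagreement.
verdict: equivalent


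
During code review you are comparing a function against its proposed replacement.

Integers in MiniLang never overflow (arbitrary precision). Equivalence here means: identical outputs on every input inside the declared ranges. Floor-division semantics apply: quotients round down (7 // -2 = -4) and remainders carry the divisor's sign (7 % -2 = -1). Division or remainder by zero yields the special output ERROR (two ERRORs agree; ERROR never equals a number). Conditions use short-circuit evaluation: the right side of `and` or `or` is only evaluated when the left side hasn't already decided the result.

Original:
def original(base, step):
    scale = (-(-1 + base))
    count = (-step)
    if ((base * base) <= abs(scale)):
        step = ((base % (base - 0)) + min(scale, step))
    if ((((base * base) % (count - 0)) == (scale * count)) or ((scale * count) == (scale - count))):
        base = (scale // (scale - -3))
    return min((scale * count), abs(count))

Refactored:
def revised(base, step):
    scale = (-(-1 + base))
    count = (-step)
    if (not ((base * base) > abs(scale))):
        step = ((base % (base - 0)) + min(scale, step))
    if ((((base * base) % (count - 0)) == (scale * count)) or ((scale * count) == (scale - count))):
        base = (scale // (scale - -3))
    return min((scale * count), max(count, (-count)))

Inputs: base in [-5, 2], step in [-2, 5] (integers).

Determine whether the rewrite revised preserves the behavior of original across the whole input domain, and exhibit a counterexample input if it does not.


Differences: boolean connective usage differs, plus comparison usage differs, plus min/max/abs usage differs — yet all 64 inputs agree.
verdict: equivalent


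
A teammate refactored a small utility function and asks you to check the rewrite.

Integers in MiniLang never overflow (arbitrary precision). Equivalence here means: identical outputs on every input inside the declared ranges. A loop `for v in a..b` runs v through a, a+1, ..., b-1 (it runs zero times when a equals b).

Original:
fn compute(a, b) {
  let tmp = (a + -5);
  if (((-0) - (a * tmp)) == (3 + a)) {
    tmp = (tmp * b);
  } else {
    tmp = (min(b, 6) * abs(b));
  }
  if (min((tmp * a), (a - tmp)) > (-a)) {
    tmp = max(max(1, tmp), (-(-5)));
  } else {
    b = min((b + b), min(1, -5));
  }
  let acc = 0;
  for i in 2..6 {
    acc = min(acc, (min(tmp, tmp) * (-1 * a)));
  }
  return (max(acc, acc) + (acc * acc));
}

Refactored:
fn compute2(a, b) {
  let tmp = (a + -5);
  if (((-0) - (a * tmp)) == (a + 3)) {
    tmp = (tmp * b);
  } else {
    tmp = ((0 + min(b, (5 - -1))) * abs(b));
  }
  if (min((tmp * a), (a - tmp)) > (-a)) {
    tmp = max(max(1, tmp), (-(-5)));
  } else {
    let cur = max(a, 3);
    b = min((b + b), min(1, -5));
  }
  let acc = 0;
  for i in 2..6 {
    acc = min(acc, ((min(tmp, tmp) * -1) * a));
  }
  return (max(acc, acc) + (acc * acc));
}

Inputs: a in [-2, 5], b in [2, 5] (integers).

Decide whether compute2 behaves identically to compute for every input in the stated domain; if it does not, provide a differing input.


Equivalent — the differences include arithmetic usage differs, and min/max/abs usage differs, and local variable names differ, and statement counts differ, and constant usage differs, yet no declared input distinguishes the two.
One worked example (a=1, b=4) — compute: tmp becomes -4; next (((-0) - (a * tmp)) == (3 + a)) evaluates to true; next tmp becomes -16; next (min((tmp * a), (a - tmp)) > (-a)) evaluates to false; next b becomes -5; next acc becomes 0; next at i=2:; next acc becomes 0; next at i=3:; next acc becomes 0; next at i=4:; next acc becomes 0; next at i=5:; next acc becomes 0; next final value 0; compute2: tmp becomes -4; next (((-0) - (a * tmp)) == (a + 3)) evaluates to true; next tmp becomes -16; next (min((tmp * a), (a - tmp)) > (-a)) evaluates to false; next cur becomes 3; next b becomes -5; next acc becomes 0; next at i=2:; next acc becomes 0; next at i=3:; next acc becomes 0; next at i=4:; next acc becomes 0; next at i=5:; next acc becomes 0; next final value 0; agreement on 0.
Across all 32 domain points the two functions coincide.
verdict: equivalent


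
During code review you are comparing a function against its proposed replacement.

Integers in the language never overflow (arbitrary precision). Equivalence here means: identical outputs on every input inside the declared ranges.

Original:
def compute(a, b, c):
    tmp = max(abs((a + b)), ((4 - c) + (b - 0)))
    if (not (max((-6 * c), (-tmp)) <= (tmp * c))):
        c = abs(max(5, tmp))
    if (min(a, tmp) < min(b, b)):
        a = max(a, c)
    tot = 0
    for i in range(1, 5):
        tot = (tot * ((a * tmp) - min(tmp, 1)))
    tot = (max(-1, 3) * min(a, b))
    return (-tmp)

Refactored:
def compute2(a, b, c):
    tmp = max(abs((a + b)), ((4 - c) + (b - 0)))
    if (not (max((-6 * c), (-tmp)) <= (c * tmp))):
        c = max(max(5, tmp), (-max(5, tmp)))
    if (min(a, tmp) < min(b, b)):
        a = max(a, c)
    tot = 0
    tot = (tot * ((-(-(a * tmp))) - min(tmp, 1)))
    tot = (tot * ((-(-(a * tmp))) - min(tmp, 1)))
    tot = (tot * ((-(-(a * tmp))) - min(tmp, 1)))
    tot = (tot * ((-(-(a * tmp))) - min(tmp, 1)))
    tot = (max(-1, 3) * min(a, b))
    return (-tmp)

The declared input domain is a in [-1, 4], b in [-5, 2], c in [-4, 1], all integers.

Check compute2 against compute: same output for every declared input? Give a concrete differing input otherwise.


Equivalent — the differences include local variable names differ; constant usage differs; statement counts differ; loop structure differs; arithmetic usage differs; min/max/abs usage differs, yet no declared input distinguishes the two.
Tracing a=1, b=-2, c=-1: compute: tmp=3, then (not (max((-6 * c), (-tmp)) <= (tmp * c))) is true, then c=5, then (min(a, tmp) < min(b, b)) is false, then tot=0, then (i=1), then tot=0, then (i=2), then tot=0, then (i=3), then tot=0, then (i=4), then tot=0, then tot=-6, then returns -3 | compute2: tmp=3, then (not (max((-6 * c), (-tmp)) <= (c * tmp))) is true, then c=5, then (min(a, tmp) < min(b, b)) is false, then tot=0, then tot=0, then tot=0, then tot=0, then tot=0, then tot=-6, then returns -3 — matching result -3.
Every one of the 288 inputs gives matching results.
verdict: equivalent


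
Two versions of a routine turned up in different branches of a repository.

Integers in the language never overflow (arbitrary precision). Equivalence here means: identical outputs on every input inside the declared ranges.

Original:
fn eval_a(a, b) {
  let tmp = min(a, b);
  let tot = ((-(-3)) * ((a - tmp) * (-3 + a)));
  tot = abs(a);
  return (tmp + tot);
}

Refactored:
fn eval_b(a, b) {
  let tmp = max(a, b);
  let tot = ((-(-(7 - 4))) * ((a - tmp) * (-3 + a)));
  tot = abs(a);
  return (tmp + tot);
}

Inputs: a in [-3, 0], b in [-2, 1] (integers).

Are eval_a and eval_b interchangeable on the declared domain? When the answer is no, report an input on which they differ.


At a=-3, b=-2: eval_a gives 0, eval_b gives 1.
verdict: not equivalent; witness: a=-3, b=-2


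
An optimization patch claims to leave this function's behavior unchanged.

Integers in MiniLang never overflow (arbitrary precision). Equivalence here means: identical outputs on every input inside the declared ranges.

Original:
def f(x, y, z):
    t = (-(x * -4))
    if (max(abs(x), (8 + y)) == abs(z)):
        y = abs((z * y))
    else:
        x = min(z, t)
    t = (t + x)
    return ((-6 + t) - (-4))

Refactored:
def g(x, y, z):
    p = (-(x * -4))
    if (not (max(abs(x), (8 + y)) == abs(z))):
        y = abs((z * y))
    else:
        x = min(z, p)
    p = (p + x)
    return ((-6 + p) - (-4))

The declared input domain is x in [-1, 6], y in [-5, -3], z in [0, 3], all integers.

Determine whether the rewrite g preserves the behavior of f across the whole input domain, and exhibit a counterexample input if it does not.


These are not equivalent — on x=-1, y=-5, z=0 the outputs split (-10 vs -7).
f: t becomes -4; next (max(abs(x), (8 + y)) == abs(z)) evaluates to false; next x becomes -4; next t becomes -8; next final value -10
g: p becomes -4; next (not (max(abs(x), (8 + y)) == abs(z))) evaluates to true; next y becomes 0; next p becomes -5; next final value -7
verdict: not equivalent; witness: x=-1, y=-5, z=0


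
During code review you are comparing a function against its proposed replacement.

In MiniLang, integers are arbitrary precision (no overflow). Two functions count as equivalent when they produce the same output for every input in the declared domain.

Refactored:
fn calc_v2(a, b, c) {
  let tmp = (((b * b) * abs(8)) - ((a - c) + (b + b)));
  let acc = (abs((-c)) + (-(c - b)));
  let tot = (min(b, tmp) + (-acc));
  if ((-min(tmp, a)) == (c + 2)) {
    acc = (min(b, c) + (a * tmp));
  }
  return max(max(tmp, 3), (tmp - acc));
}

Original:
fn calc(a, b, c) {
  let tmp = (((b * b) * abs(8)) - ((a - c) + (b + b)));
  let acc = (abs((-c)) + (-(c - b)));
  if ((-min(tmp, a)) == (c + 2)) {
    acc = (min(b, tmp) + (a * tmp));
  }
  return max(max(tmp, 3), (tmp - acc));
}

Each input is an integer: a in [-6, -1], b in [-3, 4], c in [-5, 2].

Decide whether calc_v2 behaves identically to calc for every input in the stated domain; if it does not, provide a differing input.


Consider the input a=-4, b=3, c=2.
calc: tmp becomes 72; next acc becomes 3; next ((-min(tmp, a)) == (c + 2)) evaluates to true; next acc becomes -285; next final value 357
calc_v2: tmp becomes 72; next acc becomes 3; next tot becomes 0; next ((-min(tmp, a)) == (c + 2)) evaluates to true; next acc becomes -286; next final value 358
357 vs 358 — the two versions disagree here.
verdict: not equivalent; witness: a=-4, b=3, c=2


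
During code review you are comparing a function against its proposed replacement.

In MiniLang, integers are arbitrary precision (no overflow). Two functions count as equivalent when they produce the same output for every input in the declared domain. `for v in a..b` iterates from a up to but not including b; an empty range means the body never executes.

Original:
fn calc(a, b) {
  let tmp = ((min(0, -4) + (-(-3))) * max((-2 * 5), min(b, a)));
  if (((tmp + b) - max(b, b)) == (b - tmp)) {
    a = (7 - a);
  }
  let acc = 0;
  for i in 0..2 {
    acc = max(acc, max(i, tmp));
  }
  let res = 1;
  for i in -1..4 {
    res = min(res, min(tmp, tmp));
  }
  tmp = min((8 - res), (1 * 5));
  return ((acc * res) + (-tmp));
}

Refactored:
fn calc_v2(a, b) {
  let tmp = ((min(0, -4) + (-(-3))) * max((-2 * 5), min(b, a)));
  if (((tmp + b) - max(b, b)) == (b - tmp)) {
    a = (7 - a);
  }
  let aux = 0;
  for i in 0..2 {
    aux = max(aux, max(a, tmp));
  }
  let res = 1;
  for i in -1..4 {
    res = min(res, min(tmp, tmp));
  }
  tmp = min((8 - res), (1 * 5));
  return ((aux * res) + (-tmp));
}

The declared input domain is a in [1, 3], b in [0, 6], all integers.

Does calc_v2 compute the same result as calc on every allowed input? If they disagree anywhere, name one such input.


These are not equivalent — on a=2, b=1 the outputs split (-6 vs -7).
calc: tmp := -1 | (((tmp + b) - max(b, b)) == (b - tmp)): false | acc := 0 | iter i=0: | acc := 0 | iter i=1: | acc := 1 | res := 1 | iter i=-1: | res := -1 | iter i=0: | res := -1 | iter i=1: | res := -1 | iter i=2: | res := -1 | iter i=3: | res := -1 | tmp := 5 | result -6
calc_v2: tmp := -1 | (((tmp + b) - max(b, b)) == (b - tmp)): false | aux := 0 | iter i=0: | aux := 2 | iter i=1: | aux := 2 | res := 1 | iter i=-1: | res := -1 | iter i=0: | res := -1 | iter i=1: | res := -1 | iter i=2: | res := -1 | iter i=3: | res := -1 | tmp := 5 | result -7
verdict: not equivalent; witness: a=2, b=1


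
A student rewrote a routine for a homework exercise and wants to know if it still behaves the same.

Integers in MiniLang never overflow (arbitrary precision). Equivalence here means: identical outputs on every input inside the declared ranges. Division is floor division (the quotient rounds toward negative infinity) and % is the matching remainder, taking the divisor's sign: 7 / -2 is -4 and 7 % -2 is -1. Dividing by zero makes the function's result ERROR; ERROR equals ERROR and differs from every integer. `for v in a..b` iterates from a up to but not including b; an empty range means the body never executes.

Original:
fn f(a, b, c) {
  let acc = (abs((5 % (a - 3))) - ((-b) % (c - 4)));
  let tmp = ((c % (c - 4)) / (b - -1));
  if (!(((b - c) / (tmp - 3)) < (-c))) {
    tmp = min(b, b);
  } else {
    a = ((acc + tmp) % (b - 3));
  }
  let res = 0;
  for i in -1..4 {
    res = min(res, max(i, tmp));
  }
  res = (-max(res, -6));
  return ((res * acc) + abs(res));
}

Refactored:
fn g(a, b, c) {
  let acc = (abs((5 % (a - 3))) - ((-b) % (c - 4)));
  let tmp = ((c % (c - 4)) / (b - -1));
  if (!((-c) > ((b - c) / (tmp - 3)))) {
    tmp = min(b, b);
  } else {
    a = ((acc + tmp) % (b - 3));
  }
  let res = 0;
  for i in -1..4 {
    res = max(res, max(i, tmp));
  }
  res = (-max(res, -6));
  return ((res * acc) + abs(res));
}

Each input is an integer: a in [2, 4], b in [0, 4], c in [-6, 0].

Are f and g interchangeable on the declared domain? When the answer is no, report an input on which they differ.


Try a=2, b=0, c=-6.
f: acc := 0 | tmp := -6 | (!(((b - c) / (tmp - 3)) < (-c))): false | a := 0 | res := 0 | iter i=-1: | res := -1 | iter i=0: | res := -1 | iter i=1: | res := -1 | iter i=2: | res := -1 | iter i=3: | res := -1 | res := 1 | result 1
g: acc := 0 | tmp := -6 | (!((-c) > ((b - c) / (tmp - 3)))): false | a := 0 | res := 0 | iter i=-1: | res := 0 | iter i=0: | res := 0 | iter i=1: | res := 1 | iter i=2: | res := 2 | iter i=3: | res := 3 | res := -3 | result 3
1 against 3: the behavior changed.
verdict: not equivalent; witness: a=2, b=0, c=-6


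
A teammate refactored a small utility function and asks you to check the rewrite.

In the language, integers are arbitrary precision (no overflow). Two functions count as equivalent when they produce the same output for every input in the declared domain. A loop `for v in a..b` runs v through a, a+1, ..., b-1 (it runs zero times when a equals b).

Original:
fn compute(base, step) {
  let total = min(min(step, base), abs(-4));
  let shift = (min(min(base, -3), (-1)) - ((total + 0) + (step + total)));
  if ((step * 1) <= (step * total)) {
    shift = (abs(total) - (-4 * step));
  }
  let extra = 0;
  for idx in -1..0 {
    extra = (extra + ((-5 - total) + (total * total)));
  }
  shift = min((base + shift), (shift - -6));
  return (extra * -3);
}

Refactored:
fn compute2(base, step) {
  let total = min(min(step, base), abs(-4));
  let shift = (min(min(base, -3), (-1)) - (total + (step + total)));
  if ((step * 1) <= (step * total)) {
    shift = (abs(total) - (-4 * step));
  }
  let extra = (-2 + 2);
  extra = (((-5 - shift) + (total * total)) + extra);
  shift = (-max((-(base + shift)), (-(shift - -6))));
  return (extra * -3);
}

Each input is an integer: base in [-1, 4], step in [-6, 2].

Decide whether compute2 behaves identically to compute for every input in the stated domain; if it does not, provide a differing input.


Evaluate both at base=-1, step=-6.
compute: total becomes -6; next shift becomes 15; next ((step * 1) <= (step * total)) evaluates to true; next shift becomes -18; next extra becomes 0; next at idx=-1:; next extra becomes 37; next shift becomes -19; next final value -111
compute2: total becomes -6; next shift becomes 15; next ((step * 1) <= (step * total)) evaluates to true; next shift becomes -18; next extra becomes 0; next extra becomes 49; next shift becomes -19; next final value -147
-111 vs -147 — the two versions disagree here.
verdict: not equivalent; witness: base=-1, step=-6


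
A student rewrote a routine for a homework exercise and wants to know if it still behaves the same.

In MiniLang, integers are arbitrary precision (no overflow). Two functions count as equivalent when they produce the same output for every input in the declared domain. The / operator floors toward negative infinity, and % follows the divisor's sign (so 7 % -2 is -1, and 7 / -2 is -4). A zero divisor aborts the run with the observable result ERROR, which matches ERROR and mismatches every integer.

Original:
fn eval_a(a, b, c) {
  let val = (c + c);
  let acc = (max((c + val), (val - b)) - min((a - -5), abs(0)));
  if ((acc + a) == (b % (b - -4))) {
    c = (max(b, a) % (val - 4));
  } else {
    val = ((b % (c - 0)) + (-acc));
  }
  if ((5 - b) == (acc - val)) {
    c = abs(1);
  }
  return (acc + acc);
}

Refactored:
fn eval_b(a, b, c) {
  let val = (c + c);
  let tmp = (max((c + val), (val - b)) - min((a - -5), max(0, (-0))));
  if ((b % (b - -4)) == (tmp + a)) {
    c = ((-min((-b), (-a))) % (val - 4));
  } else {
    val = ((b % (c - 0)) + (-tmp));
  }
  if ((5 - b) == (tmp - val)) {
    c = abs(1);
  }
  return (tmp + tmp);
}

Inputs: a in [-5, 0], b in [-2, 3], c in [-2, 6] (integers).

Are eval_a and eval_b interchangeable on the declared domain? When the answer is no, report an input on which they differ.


The two are interchangeable: min/max/abs usage differs; local variable names differ; constant usage differs, and every declared input agrees.
As a probe, take a=-4, b=2, c=5: eval_a runs val := 10 | acc := 15 | ((acc + a) == (b % (b - -4))): false | val := -13 | ((5 - b) == (acc - val)): false | result 30; eval_b runs val := 10 | tmp := 15 | ((b % (b - -4)) == (tmp + a)): false | val := -13 | ((5 - b) == (tmp - val)): false | result 30; both end at 30.
Sweeping the whole domain (324 inputs) finds no disagreement.
verdict: equivalent


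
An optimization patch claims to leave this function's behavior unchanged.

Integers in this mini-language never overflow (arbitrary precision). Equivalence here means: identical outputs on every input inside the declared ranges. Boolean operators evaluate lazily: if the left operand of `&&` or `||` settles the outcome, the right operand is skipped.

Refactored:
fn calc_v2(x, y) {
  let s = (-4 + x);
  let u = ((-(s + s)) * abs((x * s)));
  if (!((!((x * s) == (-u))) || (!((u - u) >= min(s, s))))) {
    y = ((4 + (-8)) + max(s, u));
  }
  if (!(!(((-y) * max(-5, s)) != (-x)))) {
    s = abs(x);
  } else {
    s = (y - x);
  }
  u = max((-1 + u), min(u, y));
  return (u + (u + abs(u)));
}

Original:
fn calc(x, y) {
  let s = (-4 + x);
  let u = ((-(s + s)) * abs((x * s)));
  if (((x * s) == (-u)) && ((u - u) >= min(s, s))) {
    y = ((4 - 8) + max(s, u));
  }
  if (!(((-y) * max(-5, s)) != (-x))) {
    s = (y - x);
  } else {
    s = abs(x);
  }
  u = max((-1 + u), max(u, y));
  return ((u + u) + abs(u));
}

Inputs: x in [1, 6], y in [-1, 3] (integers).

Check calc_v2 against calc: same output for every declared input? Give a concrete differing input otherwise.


x=1, y=-1 yields 54 from calc but 51 from calc_v2.
verdict: not equivalent; witness: x=1, y=-1


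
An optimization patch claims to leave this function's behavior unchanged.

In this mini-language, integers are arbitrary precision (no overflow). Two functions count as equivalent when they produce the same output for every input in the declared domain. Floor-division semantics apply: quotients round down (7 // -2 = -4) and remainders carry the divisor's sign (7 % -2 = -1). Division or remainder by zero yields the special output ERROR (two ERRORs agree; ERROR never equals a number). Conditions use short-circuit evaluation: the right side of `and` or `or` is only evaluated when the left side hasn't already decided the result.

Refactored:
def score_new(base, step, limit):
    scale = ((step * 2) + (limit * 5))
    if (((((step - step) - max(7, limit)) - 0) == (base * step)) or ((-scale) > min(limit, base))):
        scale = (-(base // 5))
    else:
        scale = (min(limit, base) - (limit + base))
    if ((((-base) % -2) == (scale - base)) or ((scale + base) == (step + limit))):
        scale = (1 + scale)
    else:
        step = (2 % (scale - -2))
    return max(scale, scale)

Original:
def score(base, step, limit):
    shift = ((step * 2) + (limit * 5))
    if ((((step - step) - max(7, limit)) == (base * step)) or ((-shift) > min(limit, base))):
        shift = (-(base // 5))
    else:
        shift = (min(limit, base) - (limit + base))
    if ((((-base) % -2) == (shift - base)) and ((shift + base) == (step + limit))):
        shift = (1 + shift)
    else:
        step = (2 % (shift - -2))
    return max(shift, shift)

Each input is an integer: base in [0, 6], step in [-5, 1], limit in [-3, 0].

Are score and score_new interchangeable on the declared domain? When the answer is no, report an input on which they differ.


On input base=0, step=-5, limit=-3, score returns 0 while score_new returns 1.
verdict: not equivalent; witness: base=0, step=-5, limit=-3
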